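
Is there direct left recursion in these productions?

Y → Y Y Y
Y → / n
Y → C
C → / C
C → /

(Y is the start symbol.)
Direct left recursion occurs when N → N α for some non-terminal N (the right-hand side begins with the left-hand side itself).

Y → Y Y Y: LEFT RECURSIVE (starts with Y)
Y → / n: starts with '/'
Y → C: starts with C
C → / C: starts with '/'
C → /: starts with '/'

The grammar has direct left recursion on: Y.

Answer: Yes, Y is left-recursive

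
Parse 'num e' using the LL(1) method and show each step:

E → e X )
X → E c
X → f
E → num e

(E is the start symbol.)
Stack is shown with the top on the left.

Stack    Input    Action
------------------------
E $      num e $  output E → num e
num e $  num e $  match 'num'
e $      e $      match 'e'
$        $        accept

The string is accepted.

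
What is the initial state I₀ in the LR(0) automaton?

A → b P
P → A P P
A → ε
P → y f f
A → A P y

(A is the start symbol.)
{ [A → . A P y], [A → . b P], [A → .], [A' → . A] }

First, augment the grammar with A' → A
I₀ = CLOSURE({ [A' → . A] }):
  [A' → . A] has the dot before A: add [A → . b P], [A → .], [A → . A P y]
No further items can be added.

I₀ = { [A → . A P y], [A → . b P], [A → .], [A' → . A] }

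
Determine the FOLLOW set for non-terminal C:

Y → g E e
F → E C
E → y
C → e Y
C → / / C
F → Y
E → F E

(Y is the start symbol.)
{ 'g', 'y' }

To compute FOLLOW(C), find every occurrence of C on a right-hand side N → α C β: add FIRST(β) \ {ε}, and if β is empty or nullable also add FOLLOW(N). Iterate to a fixed point.

In F → E C: C is at the end, add FOLLOW(F)
In C → / / C: C is at the end; this adds FOLLOW(C) to itself — nothing new

The FOLLOW sets referred to above (computed the same way, to a fixed point):
  FOLLOW(F) = { 'g', 'y' }

Taking the union: FOLLOW(C) = { 'g', 'y' }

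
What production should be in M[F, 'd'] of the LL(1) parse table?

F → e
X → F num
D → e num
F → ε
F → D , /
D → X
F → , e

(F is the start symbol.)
Empty (error entry)

To find M[F, 'd'], we find productions for F where 'd' is in the predict set (PREDICT(N → α) = (FIRST(α) \ {ε}) ∪ (FOLLOW(N) if α ⇒* ε)).

Relevant sets:
  FIRST(D) = { ',', 'e', 'num' }
  FOLLOW(F) = { $, 'num' }

F → e: PREDICT = { 'e' }
F → ε: PREDICT = { $, 'num' }
F → D , /: PREDICT = { ',', 'e', 'num' }
F → , e: PREDICT = { ',' }

M[F, 'd'] is empty (no production applies)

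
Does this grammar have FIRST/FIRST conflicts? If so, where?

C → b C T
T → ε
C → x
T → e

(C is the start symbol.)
Productions for C:
  C → b C T: FIRST = { 'b' }
  C → x: FIRST = { 'x' }
Productions for T:
  T → ε: FIRST = { ε }
  T → e: FIRST = { 'e' }

All alternatives of each non-terminal have pairwise disjoint FIRST sets.

Answer: No FIRST/FIRST conflicts.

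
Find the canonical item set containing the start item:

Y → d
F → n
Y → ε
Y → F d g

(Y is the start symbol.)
First, augment the grammar with Y' → Y
I₀ = CLOSURE({ [Y' → . Y] }):
  [Y' → . Y] has the dot before Y: add [Y → . d], [Y → .], [Y → . F d g]
  [Y → . F d g] has the dot before F: add [F → . n]
No further items can be added.

I₀ = { [F → . n], [Y → . F d g], [Y → . d], [Y → .], [Y' → . Y] }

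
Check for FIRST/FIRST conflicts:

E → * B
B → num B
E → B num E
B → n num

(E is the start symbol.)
No FIRST/FIRST conflicts.

A FIRST/FIRST conflict occurs when two productions N → α and N → β for the same non-terminal have FIRST(α) ∩ FIRST(β) ≠ ∅ (with ε ∈ FIRST of a nullable right-hand side, so two nullable alternatives also conflict).

FIRST sets of the non-terminals at (or reachable through a nullable prefix from) the front of some alternative:
  FIRST(B) = { 'n', 'num' }

Productions for E:
  E → * B: FIRST = { '*' }
  E → B num E: FIRST = { 'n', 'num' }
Productions for B:
  B → num B: FIRST = { 'num' }
  B → n num: FIRST = { 'n' }

All alternatives of each non-terminal have pairwise disjoint FIRST sets.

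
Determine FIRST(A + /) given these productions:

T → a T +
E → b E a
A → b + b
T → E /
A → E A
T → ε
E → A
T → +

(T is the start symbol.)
{ 'b' }

FIRST sets of the non-terminals involved (from the grammar, by fixed-point iteration):
  FIRST(A) = { 'b' }

To compute FIRST(A + /), process the symbols left to right:
Symbol A is a non-terminal. Add FIRST(A) \ {ε} = { 'b' }
A is not nullable (ε ∉ FIRST(A)), so stop here.
FIRST(A + /) = { 'b' }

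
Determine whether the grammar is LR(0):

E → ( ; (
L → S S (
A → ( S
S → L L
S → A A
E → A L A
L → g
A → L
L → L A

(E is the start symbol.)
A grammar is LR(0) if no state in the canonical LR(0) collection has:
  - both a shift item (dot before a terminal) and a complete item (shift-reduce conflict), or
  - two or more complete items (reduce-reduce conflict; the accept item [E' → E .] counts as a complete item here).

Augment with E' → E and build the canonical LR(0) collection (I0 = CLOSURE({[E' → . E]}), then GOTO on every symbol after a dot until no new states appear). It has 19 states:
  I0: { [A → . ( S], [A → . L], [E → . ( ; (], [E → . A L A], [E' → . E], [L → . L A], [L → . S S (], [L → . g], [S → . A A], [S → . L L] }  — shift
  I1: { [A → ( . S], [A → . ( S], [A → . L], [E → ( . ; (], [L → . L A], [L → . S S (], [L → . g], [S → . A A], [S → . L L] }  — shift
  I2: { [A → . ( S], [A → . L], [E → A . L A], [L → . L A], [L → . S S (], [L → . g], [S → . A A], [S → . L L], [S → A . A] }  — shift
  I3: { [E' → E .] }  — accept
  I4: { [A → . ( S], [A → . L], [A → L .], [L → . L A], [L → . S S (], [L → . g], [L → L . A], [S → . A A], [S → . L L], [S → L . L] }  — shift, reduce
  I5: { [A → . ( S], [A → . L], [L → . L A], [L → . S S (], [L → . g], [L → S . S (], [S → . A A], [S → . L L] }  — shift
  I6: { [L → g .] }  — reduce
  I7: { [A → ( . S], [A → . ( S], [A → . L], [L → . L A], [L → . S S (], [L → . g], [S → . A A], [S → . L L] }  — shift
  I8: { [A → . ( S], [A → . L], [L → . L A], [L → . S S (], [L → . g], [S → . A A], [S → . L L], [S → A . A] }  — shift
  I9: { [A → . ( S], [A → . L], [L → . L A], [L → . S S (], [L → . g], [L → S . S (], [L → S S . (], [S → . A A], [S → . L L] }  — shift
  I10: { [A → ( . S], [A → . ( S], [A → . L], [L → . L A], [L → . S S (], [L → . g], [L → S S ( .], [S → . A A], [S → . L L] }  — shift, reduce
  I11: { [A → ( S .], [A → . ( S], [A → . L], [L → . L A], [L → . S S (], [L → . g], [L → S . S (], [S → . A A], [S → . L L] }  — shift, reduce
  I12: { [A → . ( S], [A → . L], [L → . L A], [L → . S S (], [L → . g], [S → . A A], [S → . L L], [S → A . A], [S → A A .] }  — shift, reduce
  I13: { [A → . ( S], [A → . L], [L → . L A], [L → . S S (], [L → . g], [L → L A .], [S → . A A], [S → . L L], [S → A . A] }  — shift, reduce
  I14: { [A → . ( S], [A → . L], [A → L .], [L → . L A], [L → . S S (], [L → . g], [L → L . A], [S → . A A], [S → . L L], [S → L . L], [S → L L .] }  — shift, 2 reduces
  I15: { [A → . ( S], [A → . L], [A → L .], [E → A L . A], [L → . L A], [L → . S S (], [L → . g], [L → L . A], [S → . A A], [S → . L L], [S → L . L] }  — shift, reduce
  I16: { [A → . ( S], [A → . L], [E → A L A .], [L → . L A], [L → . S S (], [L → . g], [L → L A .], [S → . A A], [S → . L L], [S → A . A] }  — shift, 2 reduces
  I17: { [E → ( ; . (] }  — shift
  I18: { [E → ( ; ( .] }  — reduce

Conflict in state I4:
  Shift-reduce conflict between [A → L .] and [A → . ( S]
So the grammar is NOT LR(0).

Answer: No. Shift-reduce conflict between [A → L .] and [A → . ( S]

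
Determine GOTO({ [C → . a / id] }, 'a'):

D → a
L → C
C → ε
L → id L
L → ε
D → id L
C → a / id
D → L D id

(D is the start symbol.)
{ [C → a . / id] }

GOTO(I, 'a') = CLOSURE({ [A → αX.β] : [A → α.Xβ] ∈ I, X = 'a' })

Items with dot before 'a', with the dot advanced:
  [C → . a / id] → [C → a . / id]
Closure adds nothing (no advanced item has the dot before a non-terminal).

GOTO = { [C → a . / id] }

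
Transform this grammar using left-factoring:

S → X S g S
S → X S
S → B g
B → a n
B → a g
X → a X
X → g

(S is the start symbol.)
Left-factoring transforms A → αβ₁ | αβ₂ into A → αA' and A' → β₁ | β₂
(α is the longest common prefix among the alternatives). Repeat until
no nonterminal has two alternatives with a common prefix.

Round 1: S has alternatives sharing prefix 'X S'. Introduce S': S → X S S'
  Add: S' → g S
  Add: S' → ε

Round 2: B has alternatives sharing prefix 'a'. Introduce B': B → a B'
  Add: B' → n
  Add: B' → g

No remaining common prefixes — done.

Resulting grammar:
S → X S S'
S' → g S
S' → ε
S → B g
B → a B'
B' → n
B' → g
X → a X
X → g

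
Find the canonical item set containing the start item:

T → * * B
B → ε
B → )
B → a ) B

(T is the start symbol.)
{ [T → . * * B], [T' → . T] }

First, augment the grammar with T' → T
I₀ = CLOSURE({ [T' → . T] }):
  [T' → . T] has the dot before T: add [T → . * * B]
No further items can be added.

I₀ = { [T → . * * B], [T' → . T] }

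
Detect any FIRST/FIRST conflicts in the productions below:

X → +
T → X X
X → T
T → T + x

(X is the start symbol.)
Yes. X → '+' / X → T on { '+' }; T → X X / T → T '+' x on { '+' }

FIRST sets of the non-terminals at (or reachable through a nullable prefix from) the front of some alternative:
  FIRST(T) = { '+' }
  FIRST(X) = { '+' }

Productions for X:
  X → +: FIRST = { '+' }
  X → T: FIRST = { '+' }
Productions for T:
  T → X X: FIRST = { '+' }
  T → T + x: FIRST = { '+' }

Conflict for X: X → + and X → T
  Overlap: { '+' }
Conflict for T: T → X X and T → T + x
  Overlap: { '+' }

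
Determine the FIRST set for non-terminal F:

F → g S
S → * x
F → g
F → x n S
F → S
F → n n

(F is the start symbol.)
FIRST sets of the other non-terminals involved (by the same procedure, iterated to a fixed point):
  FIRST(S) = { '*' }

From F → g S:
  - g is a terminal: add 'g' and stop
From F → g:
  - g is a terminal: add 'g' and stop
From F → x n S:
  - x is a terminal: add 'x' and stop
From F → S:
  - S is a non-terminal: add FIRST(S) \ {ε} = { '*' }
    S is not nullable, so stop
From F → n n:
  - n is a terminal: add 'n' and stop

Collecting: FIRST(F) = { '*', 'g', 'n', 'x' }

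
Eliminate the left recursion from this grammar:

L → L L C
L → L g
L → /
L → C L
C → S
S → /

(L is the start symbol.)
L → / L'
L → C L L'
L' → L C L'
L' → g L'
L' → ε
C → S
S → /

L is directly left-recursive. The standard transformation for
  A → A α₁ | ... | A α_m | β₁ | ... | β_n
is
  A  → β₁ A' | ... | β_n A'
  A' → α₁ A' | ... | α_m A' | ε

L → / becomes L → / L'
L → C L becomes L → C L L'
L → L L C becomes L' → L C L'
L → L g becomes L' → g L'
Add L' → ε

Productions for other non-terminals are unchanged:
  C → S
  S → /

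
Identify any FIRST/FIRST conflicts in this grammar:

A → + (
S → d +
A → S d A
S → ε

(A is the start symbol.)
FIRST sets of the non-terminals at (or reachable through a nullable prefix from) the front of some alternative:
  FIRST(S) = { 'd', ε }

Productions for A:
  A → + (: FIRST = { '+' }
  A → S d A: FIRST = { 'd' }
Productions for S:
  S → d +: FIRST = { 'd' }
  S → ε: FIRST = { ε }

All alternatives of each non-terminal have pairwise disjoint FIRST sets.

Answer: No FIRST/FIRST conflicts.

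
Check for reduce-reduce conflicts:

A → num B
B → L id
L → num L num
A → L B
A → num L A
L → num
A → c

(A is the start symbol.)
A reduce-reduce conflict occurs when an LR(0) state has two complete items [A → α .] and [B → β .] — both call for a reduction, and with no lookahead the parser cannot choose between them.

Augment with A' → A and build the canonical LR(0) collection (I0 = CLOSURE({[A' → . A]}), then GOTO on every symbol after a dot until no new states appear). It has 15 states:
  I0: { [A → . L B], [A → . c], [A → . num B], [A → . num L A], [A' → . A], [L → . num L num], [L → . num] }  — shift
  I1: { [A' → A .] }  — accept
  I2: { [A → L . B], [B → . L id], [L → . num L num], [L → . num] }  — shift
  I3: { [A → c .] }  — reduce
  I4: { [A → num . B], [A → num . L A], [B → . L id], [L → . num L num], [L → . num], [L → num . L num], [L → num .] }  — shift, reduce
  I5: { [A → num B .] }  — reduce
  I6: { [A → . L B], [A → . c], [A → . num B], [A → . num L A], [A → num L . A], [B → L . id], [L → . num L num], [L → . num], [L → num L . num] }  — shift
  I7: { [L → . num L num], [L → . num], [L → num . L num], [L → num .] }  — shift, reduce
  I8: { [L → num L . num] }  — shift
  I9: { [L → num L num .] }  — reduce
  I10: { [A → num L A .] }  — reduce
  I11: { [B → L id .] }  — reduce
  I12: { [A → num . B], [A → num . L A], [B → . L id], [L → . num L num], [L → . num], [L → num . L num], [L → num .], [L → num L num .] }  — shift, 2 reduces
  I13: { [A → L B .] }  — reduce
  I14: { [B → L . id] }  — shift

I12 contains complete items [L → num .], [L → num L num .] — reduce-reduce conflict.

Answer: Yes — I12: [L → num .] vs [L → num L num .]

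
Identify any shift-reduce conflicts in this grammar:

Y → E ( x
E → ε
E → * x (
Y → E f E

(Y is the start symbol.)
Yes — I0: [E → .] vs [E → . * x (]; I5: [E → .] vs [E → . * x (]

A shift-reduce conflict occurs when an LR(0) state has both:
  - a complete (reduce) item [A → α .] (dot at the end), and
  - a shift item [B → β . c γ] (dot before a terminal).

Augment with Y' → Y and build the canonical LR(0) collection (I0 = CLOSURE({[Y' → . Y]}), then GOTO on every symbol after a dot until no new states appear). It has 10 states:
  I0: { [E → . * x (], [E → .], [Y → . E ( x], [Y → . E f E], [Y' → . Y] }  — shift, reduce
  I1: { [E → * . x (] }  — shift
  I2: { [Y → E . ( x], [Y → E . f E] }  — shift
  I3: { [Y' → Y .] }  — accept
  I4: { [Y → E ( . x] }  — shift
  I5: { [E → . * x (], [E → .], [Y → E f . E] }  — shift, reduce
  I6: { [Y → E f E .] }  — reduce
  I7: { [Y → E ( x .] }  — reduce
  I8: { [E → * x . (] }  — shift
  I9: { [E → * x ( .] }  — reduce

I0 contains reduce item [E → .] and shift item [E → . * x (] — shift-reduce conflict.
I5 contains reduce item [E → .] and shift item [E → . * x (] — shift-reduce conflict.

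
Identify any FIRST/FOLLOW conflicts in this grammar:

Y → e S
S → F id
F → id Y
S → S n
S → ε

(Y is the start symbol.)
Yes. S → F id with FOLLOW(S) on { 'id' }; S → S n with FOLLOW(S) on { 'id', 'n' }

Nullable non-terminals: S.
FIRST sets used below: FIRST(F) = { 'id' }, FIRST(S) = { 'id', 'n', ε }

S: nullable alternative(s) S → ε; FOLLOW(S) = { $, 'id', 'n' }
  S → F id: FIRST \ {ε} = { 'id' } — overlaps FOLLOW(S) on { 'id' }: CONFLICT
  S → S n: FIRST \ {ε} = { 'id', 'n' } — overlaps FOLLOW(S) on { 'id', 'n' }: CONFLICT
  S → ε: FIRST \ {ε} = { } — this is the only nullable alternative, skip

F, Y have no nullable alternative, so no FIRST/FOLLOW check is needed there.

So the grammar has 2 FIRST/FOLLOW conflicts (marked CONFLICT above).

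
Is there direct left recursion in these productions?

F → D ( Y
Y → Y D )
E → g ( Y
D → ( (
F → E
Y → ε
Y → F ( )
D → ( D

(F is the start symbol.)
Yes, Y is left-recursive

Direct left recursion occurs when N → N α for some non-terminal N (the right-hand side begins with the left-hand side itself).

F → D ( Y: starts with D
Y → Y D ): LEFT RECURSIVE (starts with Y)
E → g ( Y: starts with g
D → ( (: starts with '('
F → E: starts with E
Y → ε: starts with ε
Y → F ( ): starts with F
D → ( D: starts with '('

The grammar has direct left recursion on: Y.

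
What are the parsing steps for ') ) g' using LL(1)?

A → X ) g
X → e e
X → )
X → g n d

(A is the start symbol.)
Stack is shown with the top on the left.

Stack    Input    Action
------------------------
A $      ) ) g $  output A → X ) g
X ) g $  ) ) g $  output X → )
) ) g $  ) ) g $  match ')'
) g $    ) g $    match ')'
g $      g $      match 'g'
$        $        accept

The string is accepted.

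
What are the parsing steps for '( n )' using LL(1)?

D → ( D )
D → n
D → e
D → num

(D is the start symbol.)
Stack is shown with the top on the left.

Stack    Input    Action
------------------------
D $      ( n ) $  output D → ( D )
( D ) $  ( n ) $  match '('
D ) $    n ) $    output D → n
n ) $    n ) $    match 'n'
) $      ) $      match ')'
$        $        accept

The string is accepted.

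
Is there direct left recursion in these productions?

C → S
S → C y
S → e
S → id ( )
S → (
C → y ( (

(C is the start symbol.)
Direct left recursion occurs when N → N α for some non-terminal N (the right-hand side begins with the left-hand side itself).

C → S: starts with S
S → C y: starts with C
S → e: starts with e
S → id ( ): starts with id
S → (: starts with '('
C → y ( (: starts with y

No direct left recursion found.

Answer: No direct left recursion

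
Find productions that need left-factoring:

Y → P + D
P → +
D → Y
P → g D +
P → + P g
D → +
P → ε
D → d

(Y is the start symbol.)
Yes, P has productions with common prefix '+'

Left-factoring is needed when two productions for the same non-terminal
share a common prefix on the right-hand side.

Productions for P:
  P → +
  P → g D +
  P → + P g
  P → ε
Productions for D:
  D → Y
  D → +
  D → d

Found common prefix '+' in productions for P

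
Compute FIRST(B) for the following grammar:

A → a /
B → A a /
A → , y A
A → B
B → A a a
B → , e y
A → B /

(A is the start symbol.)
{ ',', 'a' }

To compute FIRST(B), examine every production with B on the left-hand side, reading each right-hand side left to right until a non-nullable symbol is reached.

FIRST sets of the other non-terminals involved (by the same procedure, iterated to a fixed point):
  FIRST(A) = { ',', 'a' }

From B → A a /:
  - A is a non-terminal: add FIRST(A) \ {ε} = { ',', 'a' }
    A is not nullable, so stop
From B → A a a:
  - A is a non-terminal: add FIRST(A) \ {ε} = { ',', 'a' }
    A is not nullable, so stop
From B → , e y:
  - ',' is a terminal: add ',' and stop

Collecting: FIRST(B) = { ',', 'a' }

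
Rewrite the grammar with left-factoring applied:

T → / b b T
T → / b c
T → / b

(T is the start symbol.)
T → / b T'
T' → b T
T' → c
T' → ε

Left-factoring transforms A → αβ₁ | αβ₂ into A → αA' and A' → β₁ | β₂
(α is the longest common prefix among the alternatives). Repeat until
no nonterminal has two alternatives with a common prefix.

Round 1: T has alternatives sharing prefix '/ b'. Introduce T': T → / b T'
  Add: T' → b T
  Add: T' → c
  Add: T' → ε

No remaining common prefixes — done.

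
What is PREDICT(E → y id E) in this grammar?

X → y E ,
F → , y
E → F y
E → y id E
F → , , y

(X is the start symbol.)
{ 'y' }

PREDICT(E → y id E) = (FIRST(RHS) \ {ε}) ∪ (FOLLOW(E) if ε ∈ FIRST(RHS), i.e. RHS ⇒* ε)
FIRST(y id E) = { 'y' }
ε ∉ FIRST(y id E), so FOLLOW(E) is not added.
PREDICT(E → y id E) = { 'y' }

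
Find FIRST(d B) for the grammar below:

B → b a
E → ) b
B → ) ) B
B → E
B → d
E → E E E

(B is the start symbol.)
To compute FIRST(d B), process the symbols left to right:
Symbol d is a terminal. Add 'd' and stop.
FIRST(d B) = { 'd' }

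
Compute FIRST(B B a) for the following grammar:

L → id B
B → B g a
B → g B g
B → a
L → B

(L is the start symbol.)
FIRST sets of the non-terminals involved (from the grammar, by fixed-point iteration):
  FIRST(B) = { 'a', 'g' }

To compute FIRST(B B a), process the symbols left to right:
Symbol B is a non-terminal. Add FIRST(B) \ {ε} = { 'a', 'g' }
B is not nullable (ε ∉ FIRST(B)), so stop here.
FIRST(B B a) = { 'a', 'g' }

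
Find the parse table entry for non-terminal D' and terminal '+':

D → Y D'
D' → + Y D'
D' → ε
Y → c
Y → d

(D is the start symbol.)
To find M[D', '+'], we find productions for D' where '+' is in the predict set (PREDICT(N → α) = (FIRST(α) \ {ε}) ∪ (FOLLOW(N) if α ⇒* ε)).

Relevant sets:
  FOLLOW(D') = { $ }

D' → + Y D': PREDICT = { '+' }
  '+' is in predict set, so this production goes in M[D', '+']
D' → ε: PREDICT = { $ }

M[D', '+'] = D' → + Y D'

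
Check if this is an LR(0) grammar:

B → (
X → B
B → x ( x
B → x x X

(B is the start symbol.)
Yes, the grammar is LR(0)

A grammar is LR(0) if no state in the canonical LR(0) collection has:
  - both a shift item (dot before a terminal) and a complete item (shift-reduce conflict), or
  - two or more complete items (reduce-reduce conflict; the accept item [B' → B .] counts as a complete item here).

Augment with B' → B and build the canonical LR(0) collection (I0 = CLOSURE({[B' → . B]}), then GOTO on every symbol after a dot until no new states appear). It has 9 states:
  I0: { [B → . (], [B → . x ( x], [B → . x x X], [B' → . B] }  — shift
  I1: { [B → ( .] }  — reduce
  I2: { [B' → B .] }  — accept
  I3: { [B → x . ( x], [B → x . x X] }  — shift
  I4: { [B → x ( . x] }  — shift
  I5: { [B → . (], [B → . x ( x], [B → . x x X], [B → x x . X], [X → . B] }  — shift
  I6: { [X → B .] }  — reduce
  I7: { [B → x x X .] }  — reduce
  I8: { [B → x ( x .] }  — reduce

Every state is either a pure shift/goto state or contains exactly one complete item and nothing to shift — no conflicts. The grammar is LR(0).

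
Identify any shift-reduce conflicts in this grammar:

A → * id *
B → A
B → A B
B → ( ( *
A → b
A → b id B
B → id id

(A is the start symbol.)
A shift-reduce conflict occurs when an LR(0) state has both:
  - a complete (reduce) item [A → α .] (dot at the end), and
  - a shift item [B → β . c γ] (dot before a terminal).

Augment with A' → A and build the canonical LR(0) collection (I0 = CLOSURE({[A' → . A]}), then GOTO on every symbol after a dot until no new states appear). It has 15 states:
  I0: { [A → . * id *], [A → . b id B], [A → . b], [A' → . A] }  — shift
  I1: { [A → * . id *] }  — shift
  I2: { [A' → A .] }  — accept
  I3: { [A → b . id B], [A → b .] }  — shift, reduce
  I4: { [A → . * id *], [A → . b id B], [A → . b], [A → b id . B], [B → . ( ( *], [B → . A B], [B → . A], [B → . id id] }  — shift
  I5: { [B → ( . ( *] }  — shift
  I6: { [A → . * id *], [A → . b id B], [A → . b], [B → . ( ( *], [B → . A B], [B → . A], [B → . id id], [B → A . B], [B → A .] }  — shift, reduce
  I7: { [A → b id B .] }  — reduce
  I8: { [B → id . id] }  — shift
  I9: { [B → id id .] }  — reduce
  I10: { [B → A B .] }  — reduce
  I11: { [B → ( ( . *] }  — shift
  I12: { [B → ( ( * .] }  — reduce
  I13: { [A → * id . *] }  — shift
  I14: { [A → * id * .] }  — reduce

I3 contains reduce item [A → b .] and shift item [A → b . id B] — shift-reduce conflict.
I6 contains reduce item [B → A .] and shift items [A → . * id *], [A → . b], [A → . b id B], [B → . ( ( *], [B → . id id] — shift-reduce conflict.

Answer: Yes — I3: [A → b .] vs [A → b . id B]; I6: [B → A .] vs [A → . * id *]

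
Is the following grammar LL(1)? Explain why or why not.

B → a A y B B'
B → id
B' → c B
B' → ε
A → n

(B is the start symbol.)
No. Predict set conflict for B': { 'c' }

A grammar is LL(1) if for each non-terminal N with multiple productions, the predict sets of those productions are pairwise disjoint, where PREDICT(N → α) = (FIRST(α) \ {ε}) ∪ (FOLLOW(N) if α ⇒* ε).

Relevant sets:
  FOLLOW(B') = { $, 'c' }

For B:
  PREDICT(B → a A y B B') = { 'a' }
  PREDICT(B → id) = { 'id' }
For B':
  PREDICT(B' → c B) = { 'c' }
  PREDICT(B' → ε) = { $, 'c' }
A has a single production, so nothing to check there.

Conflict found: Predict set conflict for B': { 'c' }
The grammar is NOT LL(1).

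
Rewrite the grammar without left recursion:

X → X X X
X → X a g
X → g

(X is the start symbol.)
X → g X'
X' → X X X'
X' → a g X'
X' → ε

X is directly left-recursive. The standard transformation for
  A → A α₁ | ... | A α_m | β₁ | ... | β_n
is
  A  → β₁ A' | ... | β_n A'
  A' → α₁ A' | ... | α_m A' | ε

X → g becomes X → g X'
X → X X X becomes X' → X X X'
X → X a g becomes X' → a g X'
Add X' → ε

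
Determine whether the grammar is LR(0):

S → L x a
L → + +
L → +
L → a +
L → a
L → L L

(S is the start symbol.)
No. Shift-reduce conflict between [L → + .] and [L → + . +]

Augment with S' → S and build the canonical LR(0) collection (I0 = CLOSURE({[S' → . S]}), then GOTO on every symbol after a dot until no new states appear). It has 10 states:
  I0: { [L → . + +], [L → . +], [L → . L L], [L → . a +], [L → . a], [S → . L x a], [S' → . S] }  — shift
  I1: { [L → + . +], [L → + .] }  — shift, reduce
  I2: { [L → . + +], [L → . +], [L → . L L], [L → . a +], [L → . a], [L → L . L], [S → L . x a] }  — shift
  I3: { [S' → S .] }  — accept
  I4: { [L → a . +], [L → a .] }  — shift, reduce
  I5: { [L → a + .] }  — reduce
  I6: { [L → . + +], [L → . +], [L → . L L], [L → . a +], [L → . a], [L → L . L], [L → L L .] }  — shift, reduce
  I7: { [S → L x . a] }  — shift
  I8: { [S → L x a .] }  — reduce
  I9: { [L → + + .] }  — reduce

Conflict in state I1:
  Shift-reduce conflict between [L → + .] and [L → + . +]
So the grammar is NOT LR(0).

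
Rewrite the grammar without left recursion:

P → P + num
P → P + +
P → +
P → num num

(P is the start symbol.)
P → + P'
P → num num P'
P' → + num P'
P' → + + P'
P' → ε

P is directly left-recursive. The standard transformation for
  A → A α₁ | ... | A α_m | β₁ | ... | β_n
is
  A  → β₁ A' | ... | β_n A'
  A' → α₁ A' | ... | α_m A' | ε

P → + becomes P → + P'
P → num num becomes P → num num P'
P → P + num becomes P' → + num P'
P → P + + becomes P' → + + P'
Add P' → ε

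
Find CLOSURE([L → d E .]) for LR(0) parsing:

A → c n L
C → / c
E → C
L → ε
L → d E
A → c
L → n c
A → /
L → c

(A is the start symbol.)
{ [L → d E .] }

Start with: [L → d E .]
The dot is at the end, so nothing is added.

CLOSURE = { [L → d E .] }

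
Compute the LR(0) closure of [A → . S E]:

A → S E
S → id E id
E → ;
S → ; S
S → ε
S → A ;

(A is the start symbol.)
{ [A → . S E], [S → . ; S], [S → . A ;], [S → . id E id], [S → .] }

Start with: [A → . S E]
  [A → . S E] has the dot before S: add [S → . id E id], [S → . ; S], [S → .], [S → . A ;]
  [S → . A ;] has the dot before A: all A-items already present
No further items can be added.

CLOSURE = { [A → . S E], [S → . ; S], [S → . A ;], [S → . id E id], [S → .] }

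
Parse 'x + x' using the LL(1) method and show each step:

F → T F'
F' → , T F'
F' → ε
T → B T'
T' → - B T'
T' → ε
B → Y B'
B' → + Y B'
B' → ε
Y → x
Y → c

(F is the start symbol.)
LL(1) parsing maintains a stack (initially the start symbol over $) and the input. At each step: if the stack top is a terminal, match it against the current input token; if it is a non-terminal N, replace it with the RHS of M[N, lookahead] (the unique production whose predict set contains the lookahead).

Stack is shown with the top on the left.

Stack           Input    Action
-------------------------------
F $             x + x $  output F → T F'
T F' $          x + x $  output T → B T'
B T' F' $       x + x $  output B → Y B'
Y B' T' F' $    x + x $  output Y → x
x B' T' F' $    x + x $  match 'x'
B' T' F' $      + x $    output B' → + Y B'
+ Y B' T' F' $  + x $    match '+'
Y B' T' F' $    x $      output Y → x
x B' T' F' $    x $      match 'x'
B' T' F' $      $        output B' → ε
T' F' $         $        output T' → ε
F' $            $        output F' → ε
$               $        accept

The string is accepted.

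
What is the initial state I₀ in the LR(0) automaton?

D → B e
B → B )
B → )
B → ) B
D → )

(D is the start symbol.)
First, augment the grammar with D' → D
I₀ = CLOSURE({ [D' → . D] }):
  [D' → . D] has the dot before D: add [D → . B e], [D → . )]
  [D → . B e] has the dot before B: add [B → . B )], [B → . )], [B → . ) B]
No further items can be added.

I₀ = { [B → . ) B], [B → . )], [B → . B )], [D → . )], [D → . B e], [D' → . D] }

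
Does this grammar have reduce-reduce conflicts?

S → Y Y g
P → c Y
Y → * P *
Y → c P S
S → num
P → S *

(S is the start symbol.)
No reduce-reduce conflicts

A reduce-reduce conflict occurs when an LR(0) state has two complete items [A → α .] and [B → β .] — both call for a reduction, and with no lookahead the parser cannot choose between them.

Augment with S' → S and build the canonical LR(0) collection (I0 = CLOSURE({[S' → . S]}), then GOTO on every symbol after a dot until no new states appear). It has 16 states:
  I0: { [S → . Y Y g], [S → . num], [S' → . S], [Y → . * P *], [Y → . c P S] }  — shift
  I1: { [P → . S *], [P → . c Y], [S → . Y Y g], [S → . num], [Y → * . P *], [Y → . * P *], [Y → . c P S] }  — shift
  I2: { [S' → S .] }  — accept
  I3: { [S → Y . Y g], [Y → . * P *], [Y → . c P S] }  — shift
  I4: { [P → . S *], [P → . c Y], [S → . Y Y g], [S → . num], [Y → . * P *], [Y → . c P S], [Y → c . P S] }  — shift
  I5: { [S → num .] }  — reduce
  I6: { [S → . Y Y g], [S → . num], [Y → . * P *], [Y → . c P S], [Y → c P . S] }  — shift
  I7: { [P → S . *] }  — shift
  I8: { [P → . S *], [P → . c Y], [P → c . Y], [S → . Y Y g], [S → . num], [Y → . * P *], [Y → . c P S], [Y → c . P S] }  — shift
  I9: { [P → c Y .], [S → Y . Y g], [Y → . * P *], [Y → . c P S] }  — shift, reduce
  I10: { [S → Y Y . g] }  — shift
  I11: { [S → Y Y g .] }  — reduce
  I12: { [P → S * .] }  — reduce
  I13: { [Y → c P S .] }  — reduce
  I14: { [Y → * P . *] }  — shift
  I15: { [Y → * P * .] }  — reduce

No state contains more than one complete item.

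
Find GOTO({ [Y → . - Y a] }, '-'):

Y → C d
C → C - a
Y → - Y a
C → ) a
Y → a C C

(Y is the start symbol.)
GOTO(I, '-') = CLOSURE({ [A → αX.β] : [A → α.Xβ] ∈ I, X = '-' })

Items with dot before '-', with the dot advanced:
  [Y → . - Y a] → [Y → - . Y a]
Closure of the advanced items:
  [Y → - . Y a] has the dot before Y: add [Y → . C d], [Y → . - Y a], [Y → . a C C]
  [Y → . C d] has the dot before C: add [C → . C - a], [C → . ) a]

GOTO = { [C → . ) a], [C → . C - a], [Y → - . Y a], [Y → . - Y a], [Y → . C d], [Y → . a C C] }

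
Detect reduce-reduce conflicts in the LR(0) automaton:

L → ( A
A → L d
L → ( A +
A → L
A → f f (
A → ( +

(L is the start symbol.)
A reduce-reduce conflict occurs when an LR(0) state has two complete items [A → α .] and [B → β .] — both call for a reduction, and with no lookahead the parser cannot choose between them.

Augment with L' → L and build the canonical LR(0) collection (I0 = CLOSURE({[L' → . L]}), then GOTO on every symbol after a dot until no new states appear). It has 12 states:
  I0: { [L → . ( A +], [L → . ( A], [L' → . L] }  — shift
  I1: { [A → . ( +], [A → . L d], [A → . L], [A → . f f (], [L → ( . A +], [L → ( . A], [L → . ( A +], [L → . ( A] }  — shift
  I2: { [L' → L .] }  — accept
  I3: { [A → ( . +], [A → . ( +], [A → . L d], [A → . L], [A → . f f (], [L → ( . A +], [L → ( . A], [L → . ( A +], [L → . ( A] }  — shift
  I4: { [L → ( A . +], [L → ( A .] }  — shift, reduce
  I5: { [A → L . d], [A → L .] }  — shift, reduce
  I6: { [A → f . f (] }  — shift
  I7: { [A → f f . (] }  — shift
  I8: { [A → f f ( .] }  — reduce
  I9: { [A → L d .] }  — reduce
  I10: { [L → ( A + .] }  — reduce
  I11: { [A → ( + .] }  — reduce

No state contains more than one complete item.

Answer: No reduce-reduce conflicts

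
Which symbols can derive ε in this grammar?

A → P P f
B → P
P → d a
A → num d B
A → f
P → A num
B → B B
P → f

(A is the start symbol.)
A non-terminal is nullable if it can derive ε (the empty string): either it has an ε-production, or it has a production whose right-hand side consists entirely of nullable non-terminals.

There are no ε-productions, so no non-terminal can derive ε.
No non-terminals are nullable.

Answer: None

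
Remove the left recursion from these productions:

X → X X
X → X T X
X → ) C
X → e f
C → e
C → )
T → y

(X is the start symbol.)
X is directly left-recursive. The standard transformation for
  A → A α₁ | ... | A α_m | β₁ | ... | β_n
is
  A  → β₁ A' | ... | β_n A'
  A' → α₁ A' | ... | α_m A' | ε

X → ) C becomes X → ) C X'
X → e f becomes X → e f X'
X → X X becomes X' → X X'
X → X T X becomes X' → T X X'
Add X' → ε

Productions for other non-terminals are unchanged:
  C → e
  C → )
  T → y

Resulting grammar:
X → ) C X'
X → e f X'
X' → X X'
X' → T X X'
X' → ε
C → e
C → )
T → y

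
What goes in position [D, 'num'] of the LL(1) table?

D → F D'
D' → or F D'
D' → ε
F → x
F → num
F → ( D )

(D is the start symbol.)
To find M[D, 'num'], we find productions for D where 'num' is in the predict set (PREDICT(N → α) = (FIRST(α) \ {ε}) ∪ (FOLLOW(N) if α ⇒* ε)).

Relevant sets:
  FIRST(F) = { '(', 'num', 'x' }

D → F D': PREDICT = { '(', 'num', 'x' }
  'num' is in predict set, so this production goes in M[D, 'num']

M[D, 'num'] = D → F D'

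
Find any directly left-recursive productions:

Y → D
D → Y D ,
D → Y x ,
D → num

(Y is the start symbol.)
Direct left recursion occurs when N → N α for some non-terminal N (the right-hand side begins with the left-hand side itself).

Y → D: starts with D
D → Y D ,: starts with Y
D → Y x ,: starts with Y
D → num: starts with num

No direct left recursion found.

Answer: No direct left recursion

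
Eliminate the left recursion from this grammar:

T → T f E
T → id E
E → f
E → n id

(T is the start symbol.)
T is directly left-recursive. The standard transformation for
  A → A α₁ | ... | A α_m | β₁ | ... | β_n
is
  A  → β₁ A' | ... | β_n A'
  A' → α₁ A' | ... | α_m A' | ε

T → id E becomes T → id E T'
T → T f E becomes T' → f E T'
Add T' → ε

Productions for other non-terminals are unchanged:
  E → f
  E → n id

Resulting grammar:
T → id E T'
T' → f E T'
T' → ε
E → f
E → n id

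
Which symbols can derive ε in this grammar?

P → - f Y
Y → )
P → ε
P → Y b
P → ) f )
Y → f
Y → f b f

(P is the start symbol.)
A non-terminal is nullable if it can derive ε (the empty string): either it has an ε-production, or it has a production whose right-hand side consists entirely of nullable non-terminals.

ε-productions: P → ε
So P is immediately nullable.
No further non-terminal can be added: every production for the remaining non-terminals contains a terminal or a non-nullable non-terminal.
Nullable = { 'P' }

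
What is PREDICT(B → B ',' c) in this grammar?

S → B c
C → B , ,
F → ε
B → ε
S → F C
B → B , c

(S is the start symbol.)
{ ',' }

PREDICT(B → B ',' c) = (FIRST(RHS) \ {ε}) ∪ (FOLLOW(B) if ε ∈ FIRST(RHS), i.e. RHS ⇒* ε)
FIRST(B) = { ',', ε }
FIRST(B ',' c) = { ',' }
ε ∉ FIRST(B ',' c), so FOLLOW(B) is not added.
PREDICT(B → B ',' c) = { ',' }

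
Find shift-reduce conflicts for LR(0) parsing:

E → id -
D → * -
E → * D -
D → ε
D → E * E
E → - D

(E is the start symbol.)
A shift-reduce conflict occurs when an LR(0) state has both:
  - a complete (reduce) item [A → α .] (dot at the end), and
  - a shift item [B → β . c γ] (dot before a terminal).

Augment with E' → E and build the canonical LR(0) collection (I0 = CLOSURE({[E' → . E]}), then GOTO on every symbol after a dot until no new states appear). It has 14 states:
  I0: { [E → . * D -], [E → . - D], [E → . id -], [E' → . E] }  — shift
  I1: { [D → . * -], [D → . E * E], [D → .], [E → * . D -], [E → . * D -], [E → . - D], [E → . id -] }  — shift, reduce
  I2: { [D → . * -], [D → . E * E], [D → .], [E → - . D], [E → . * D -], [E → . - D], [E → . id -] }  — shift, reduce
  I3: { [E' → E .] }  — accept
  I4: { [E → id . -] }  — shift
  I5: { [E → id - .] }  — reduce
  I6: { [D → * . -], [D → . * -], [D → . E * E], [D → .], [E → * . D -], [E → . * D -], [E → . - D], [E → . id -] }  — shift, reduce
  I7: { [E → - D .] }  — reduce
  I8: { [D → E . * E] }  — shift
  I9: { [D → E * . E], [E → . * D -], [E → . - D], [E → . id -] }  — shift
  I10: { [D → E * E .] }  — reduce
  I11: { [D → * - .], [D → . * -], [D → . E * E], [D → .], [E → - . D], [E → . * D -], [E → . - D], [E → . id -] }  — shift, 2 reduces
  I12: { [E → * D . -] }  — shift
  I13: { [E → * D - .] }  — reduce

I1 contains reduce item [D → .] and shift items [D → . * -], [E → . * D -], [E → . - D], [E → . id -] — shift-reduce conflict.
I2 contains reduce item [D → .] and shift items [D → . * -], [E → . * D -], [E → . - D], [E → . id -] — shift-reduce conflict.
I6 contains reduce item [D → .] and shift items [D → . * -], [D → * . -], [E → . * D -], [E → . - D], [E → . id -] — shift-reduce conflict.
I11 contains reduce items [D → .], [D → * - .] and shift items [D → . * -], [E → . * D -], [E → . - D], [E → . id -] — shift-reduce conflict.

Answer: Yes — I1: [D → .] vs [D → . * -]; I2: [D → .] vs [D → . * -]; I6: [D → .] vs [D → . * -]; I11: [D → .] vs [D → . * -]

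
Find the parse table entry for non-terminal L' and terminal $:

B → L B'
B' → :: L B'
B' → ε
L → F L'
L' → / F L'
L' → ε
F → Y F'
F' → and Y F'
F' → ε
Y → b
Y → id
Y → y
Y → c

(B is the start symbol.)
To find M[L', $], we find productions for L' where $ is in the predict set (PREDICT(N → α) = (FIRST(α) \ {ε}) ∪ (FOLLOW(N) if α ⇒* ε)).

Relevant sets:
  FOLLOW(L') = { $, '::' }

L' → / F L': PREDICT = { '/' }
L' → ε: PREDICT = { $, '::' }
  $ is in predict set, so this production goes in M[L', $]

M[L', $] = L' → ε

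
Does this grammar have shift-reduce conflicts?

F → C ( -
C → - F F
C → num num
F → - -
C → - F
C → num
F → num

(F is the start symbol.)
Augment with F' → F and build the canonical LR(0) collection (I0 = CLOSURE({[F' → . F]}), then GOTO on every symbol after a dot until no new states appear). It has 11 states:
  I0: { [C → . - F F], [C → . - F], [C → . num num], [C → . num], [F → . - -], [F → . C ( -], [F → . num], [F' → . F] }  — shift
  I1: { [C → - . F F], [C → - . F], [C → . - F F], [C → . - F], [C → . num num], [C → . num], [F → - . -], [F → . - -], [F → . C ( -], [F → . num] }  — shift
  I2: { [F → C . ( -] }  — shift
  I3: { [F' → F .] }  — accept
  I4: { [C → num . num], [C → num .], [F → num .] }  — shift, 2 reduces
  I5: { [C → num num .] }  — reduce
  I6: { [F → C ( . -] }  — shift
  I7: { [F → C ( - .] }  — reduce
  I8: { [C → - . F F], [C → - . F], [C → . - F F], [C → . - F], [C → . num num], [C → . num], [F → - - .], [F → - . -], [F → . - -], [F → . C ( -], [F → . num] }  — shift, reduce
  I9: { [C → - F . F], [C → - F .], [C → . - F F], [C → . - F], [C → . num num], [C → . num], [F → . - -], [F → . C ( -], [F → . num] }  — shift, reduce
  I10: { [C → - F F .] }  — reduce

I4 contains reduce items [C → num .], [F → num .] and shift item [C → num . num] — shift-reduce conflict.
I8 contains reduce item [F → - - .] and shift items [C → . - F], [C → . - F F], [C → . num], [C → . num num], [F → . - -], [F → - . -], [F → . num] — shift-reduce conflict.
I9 contains reduce item [C → - F .] and shift items [C → . - F], [C → . - F F], [C → . num], [C → . num num], [F → . - -], [F → . num] — shift-reduce conflict.

Answer: Yes — I4: [C → num .] vs [C → num . num]; I8: [F → - - .] vs [C → . - F]; I9: [C → - F .] vs [C → . - F]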